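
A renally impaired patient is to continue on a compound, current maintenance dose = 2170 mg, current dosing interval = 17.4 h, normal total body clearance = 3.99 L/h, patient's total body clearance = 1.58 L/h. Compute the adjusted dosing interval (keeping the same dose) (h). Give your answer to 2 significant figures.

To keep the same average steady-state level, dosing rate must scale with clearance.
CL ratio = 1.58 / 3.99 = 0.3960
New interval (same dose) = 17.4 / 0.3960 = 43.94 h

44 h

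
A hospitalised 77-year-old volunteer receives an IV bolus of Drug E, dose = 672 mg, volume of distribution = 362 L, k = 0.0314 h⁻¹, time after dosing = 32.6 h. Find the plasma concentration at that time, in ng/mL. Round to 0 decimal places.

667 ng/mL

C₀ = Dose / Vd = 672.0 / 362 = 1.856 mg/L
C = C₀ · e^(−k·t) = 1.856 × e^(−0.03140 × 32.6)
  = 1.856 × 0.3593 = 0.6669 mg/L
Convert: 0.6669 mg/L × 1000 = 666.9 ng/mL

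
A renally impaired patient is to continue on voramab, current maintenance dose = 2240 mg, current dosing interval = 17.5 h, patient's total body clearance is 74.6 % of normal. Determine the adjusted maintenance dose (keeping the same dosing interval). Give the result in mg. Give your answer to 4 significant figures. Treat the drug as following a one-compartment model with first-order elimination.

1671 mg

To keep the same average steady-state level, dosing rate must scale with clearance.
CL ratio = 74.6 / 100 = 0.7460
New dose (same interval) = 2240 × 0.7460 = 1671 mg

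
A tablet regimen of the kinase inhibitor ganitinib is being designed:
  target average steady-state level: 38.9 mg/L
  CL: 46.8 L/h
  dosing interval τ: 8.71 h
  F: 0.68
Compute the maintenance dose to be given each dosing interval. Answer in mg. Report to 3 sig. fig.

At steady state, F × (Dose/τ) = Css × CL.
Dose = Css × CL × τ / F = 38.9 × 46.80 × 8.71 / 0.68 = 23320 mg

23300 mg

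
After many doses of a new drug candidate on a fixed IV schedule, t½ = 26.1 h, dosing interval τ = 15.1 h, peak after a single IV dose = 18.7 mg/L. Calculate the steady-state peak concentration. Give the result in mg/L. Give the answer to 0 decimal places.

57 mg/L

k = ln2 / t½ = 0.693147 / 26.1 = 0.02656 h⁻¹
e^(−kτ) = e^(−0.02656 × 15.1) = 0.6696
Accumulation ratio R = 1 / (1 − e^(−kτ)) = 1 / (1 − 0.6696) = 3.027
Steady-state peak = C₀ × R = 18.7 × 3.027 = 56.60 mg/L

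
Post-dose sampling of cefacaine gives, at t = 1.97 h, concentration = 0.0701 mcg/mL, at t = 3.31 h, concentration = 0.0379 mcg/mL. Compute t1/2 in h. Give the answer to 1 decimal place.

1.5 h

k = ln(C₁/C₂) / (t₂ − t₁) = ln(0.0701/0.0379) / (3.31 − 1.97)
  = 0.6150 / 1.340 = 0.4590 h⁻¹
t½ = ln2 / k = 0.693147 / 0.4590 = 1.510 h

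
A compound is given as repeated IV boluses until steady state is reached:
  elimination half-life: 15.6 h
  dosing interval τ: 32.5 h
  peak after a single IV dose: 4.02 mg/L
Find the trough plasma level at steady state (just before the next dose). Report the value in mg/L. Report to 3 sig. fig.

k = ln2 / t½ = 0.693147 / 15.6 = 0.04443 h⁻¹
e^(−kτ) = e^(−0.04443 × 32.5) = 0.2360
Accumulation ratio R = 1 / (1 − e^(−kτ)) = 1 / (1 − 0.2360) = 1.309
Steady-state trough = C₀ × R × e^(−kτ) = 4.02 × 1.309 × 0.2360 = 1.242 mg/L

1.24 mg/L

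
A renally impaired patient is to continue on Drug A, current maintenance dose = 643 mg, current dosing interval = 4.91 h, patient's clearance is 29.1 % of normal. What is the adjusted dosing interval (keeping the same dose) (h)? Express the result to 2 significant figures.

17 h

To keep the same average steady-state level, dosing rate must scale with clearance.
CL ratio = 29.1 / 100 = 0.2910
New interval (same dose) = 4.91 / 0.2910 = 16.87 h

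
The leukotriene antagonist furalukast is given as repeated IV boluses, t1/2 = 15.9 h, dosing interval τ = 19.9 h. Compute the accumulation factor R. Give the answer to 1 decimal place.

k = ln2 / t½ = 0.693147 / 15.9 = 0.04359 h⁻¹
e^(−kτ) = e^(−0.04359 × 19.9) = 0.4200
Accumulation ratio R = 1 / (1 − e^(−kτ)) = 1 / (1 − 0.4200) = 1.724

1.7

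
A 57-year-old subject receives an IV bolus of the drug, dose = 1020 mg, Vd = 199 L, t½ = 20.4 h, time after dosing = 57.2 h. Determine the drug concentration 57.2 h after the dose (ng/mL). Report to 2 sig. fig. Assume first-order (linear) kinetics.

730 ng/mL

C₀ = Dose / Vd = 1020 / 199 = 5.126 mg/L
k = ln2 / t½ = 0.693147 / 20.4 = 0.03398 h⁻¹
C = C₀ · e^(−k·t) = 5.126 × e^(−0.03398 × 57.2)
  = 5.126 × 0.1432 = 0.7340 mg/L
Convert: 0.7340 mg/L × 1000 = 734.0 ng/mL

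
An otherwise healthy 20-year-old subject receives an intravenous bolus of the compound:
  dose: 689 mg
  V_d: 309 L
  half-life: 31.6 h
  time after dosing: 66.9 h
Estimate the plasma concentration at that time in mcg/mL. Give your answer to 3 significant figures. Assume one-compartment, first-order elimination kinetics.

C₀ = Dose / Vd = 689.0 / 309 = 2.230 mg/L
k = ln2 / t½ = 0.693147 / 31.6 = 0.02194 h⁻¹
C = C₀ · e^(−k·t) = 2.230 × e^(−0.02194 × 66.9)
  = 2.230 × 0.2304 = 0.5138 mg/L
(0.5138 mg/L = 0.5138 mcg/mL)

0.514 mcg/mL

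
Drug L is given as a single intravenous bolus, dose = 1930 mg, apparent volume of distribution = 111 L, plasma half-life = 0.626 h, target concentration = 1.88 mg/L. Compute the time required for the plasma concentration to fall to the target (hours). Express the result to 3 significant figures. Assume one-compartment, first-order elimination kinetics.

2.01 h

C₀ = Dose / Vd = 1930 / 111 = 17.39 mg/L
k = ln2 / t½ = 0.693147 / 0.626 = 1.107 h⁻¹
t = ln(C₀ / C) / k = ln(17.39 / 1.88) / 1.107
  = ln(9.250) / 1.107 = 2.225 / 1.107 = 2.010 h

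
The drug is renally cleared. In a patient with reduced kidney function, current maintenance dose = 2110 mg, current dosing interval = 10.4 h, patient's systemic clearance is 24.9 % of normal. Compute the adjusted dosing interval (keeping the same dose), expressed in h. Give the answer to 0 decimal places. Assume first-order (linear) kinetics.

42 h

To keep the same average steady-state level, dosing rate must scale with clearance.
CL ratio = 24.9 / 100 = 0.2490
New interval (same dose) = 10.4 / 0.2490 = 41.77 h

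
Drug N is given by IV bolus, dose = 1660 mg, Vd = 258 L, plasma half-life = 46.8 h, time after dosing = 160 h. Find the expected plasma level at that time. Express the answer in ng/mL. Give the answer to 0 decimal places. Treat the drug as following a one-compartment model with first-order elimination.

C₀ = Dose / Vd = 1660 / 258 = 6.434 mg/L
k = ln2 / t½ = 0.693147 / 46.8 = 0.01481 h⁻¹
C = C₀ · e^(−k·t) = 6.434 × e^(−0.01481 × 160)
  = 6.434 × 0.09352 = 0.6017 mg/L
Convert: 0.6017 mg/L × 1000 = 601.7 ng/mL

602 ng/mL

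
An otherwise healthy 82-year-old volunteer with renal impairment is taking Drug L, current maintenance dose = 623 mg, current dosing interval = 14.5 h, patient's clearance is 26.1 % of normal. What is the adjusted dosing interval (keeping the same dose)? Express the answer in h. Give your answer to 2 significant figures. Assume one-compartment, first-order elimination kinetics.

56 h

To keep the same average steady-state level, dosing rate must scale with clearance.
CL ratio = 26.1 / 100 = 0.2610
New interval (same dose) = 14.5 / 0.2610 = 55.56 h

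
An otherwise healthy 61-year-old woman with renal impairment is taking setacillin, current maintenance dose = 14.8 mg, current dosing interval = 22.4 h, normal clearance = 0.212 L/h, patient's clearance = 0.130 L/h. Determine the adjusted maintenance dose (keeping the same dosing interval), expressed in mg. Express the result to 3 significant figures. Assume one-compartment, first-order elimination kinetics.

9.08 mg

To keep the same average steady-state level, dosing rate must scale with clearance.
CL ratio = 0.130 / 0.212 = 0.6132
New dose (same interval) = 14.8 × 0.6132 = 9.075 mg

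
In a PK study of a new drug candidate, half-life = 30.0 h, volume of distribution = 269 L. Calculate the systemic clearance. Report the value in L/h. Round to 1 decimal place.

k = ln2 / t½ = 0.693147 / 30.0 = 0.02310 h⁻¹
CL = k × Vd = 0.02310 × 269 = 6.214 L/h

6.2 L/h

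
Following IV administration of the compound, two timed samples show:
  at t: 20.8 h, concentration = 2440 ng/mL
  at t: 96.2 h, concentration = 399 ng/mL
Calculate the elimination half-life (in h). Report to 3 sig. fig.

k = ln(C₁/C₂) / (t₂ − t₁) = ln(2440/399) / (96.2 − 20.8)
  = 1.811 / 75.40 = 0.02402 h⁻¹
t½ = ln2 / k = 0.693147 / 0.02402 = 28.86 h

28.9 h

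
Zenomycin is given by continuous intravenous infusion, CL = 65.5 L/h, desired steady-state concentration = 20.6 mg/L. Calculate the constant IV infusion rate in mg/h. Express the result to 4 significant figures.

At steady state, infusion rate R₀ = Css × CL = 20.6 × 65.50 = 1349 mg/h

1349 mg/h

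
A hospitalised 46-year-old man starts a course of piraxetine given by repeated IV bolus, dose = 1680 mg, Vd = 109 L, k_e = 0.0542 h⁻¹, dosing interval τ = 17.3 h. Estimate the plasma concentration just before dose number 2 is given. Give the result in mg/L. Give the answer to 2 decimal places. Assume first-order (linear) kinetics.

C₀ per dose = Dose / Vd = 1680 / 109 = 15.41 mg/L
Fraction remaining after one interval: r = e^(−kτ) = e^(−0.05420 × 17.3) = 0.3915
Before dose 2, 1 dose has been given (aged 1τ).
C_trough = C₀ × r = 15.41 × 0.3915 = 6.033 mg/L

6.03 mg/L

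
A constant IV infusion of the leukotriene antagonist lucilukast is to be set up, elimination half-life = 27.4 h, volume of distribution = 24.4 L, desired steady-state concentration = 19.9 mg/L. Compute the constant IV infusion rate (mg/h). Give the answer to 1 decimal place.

k = ln2 / t½ = 0.693147 / 27.4 = 0.02530 h⁻¹
CL = k × Vd = 0.02530 × 24.4 = 0.6173 L/h
At steady state, infusion rate R₀ = Css × CL = 19.9 × 0.6173 = 12.28 mg/h

12.3 mg/h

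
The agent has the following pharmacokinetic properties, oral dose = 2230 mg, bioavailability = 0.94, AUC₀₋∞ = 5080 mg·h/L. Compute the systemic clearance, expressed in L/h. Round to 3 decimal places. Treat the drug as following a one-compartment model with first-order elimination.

CL = F·Dose / AUC = 0.94 × 2230 / 5080 = 0.4126 L/h

0.413 L/h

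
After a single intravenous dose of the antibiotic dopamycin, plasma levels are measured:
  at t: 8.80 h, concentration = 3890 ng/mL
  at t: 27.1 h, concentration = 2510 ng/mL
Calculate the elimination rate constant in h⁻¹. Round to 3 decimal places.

0.024 h⁻¹

k = ln(C₁/C₂) / (t₂ − t₁) = ln(3890/2510) / (27.1 − 8.80)
  = 0.4381 / 18.30 = 0.02394 h⁻¹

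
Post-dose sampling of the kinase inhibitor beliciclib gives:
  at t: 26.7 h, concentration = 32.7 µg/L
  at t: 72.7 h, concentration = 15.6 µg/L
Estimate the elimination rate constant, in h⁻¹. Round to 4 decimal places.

0.0161 h⁻¹

k = ln(C₁/C₂) / (t₂ − t₁) = ln(32.7/15.6) / (72.7 − 26.7)
  = 0.7401 / 46.00 = 0.01609 h⁻¹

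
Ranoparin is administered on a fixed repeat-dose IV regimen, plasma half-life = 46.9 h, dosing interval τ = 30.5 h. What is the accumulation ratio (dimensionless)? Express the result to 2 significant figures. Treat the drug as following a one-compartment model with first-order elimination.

2.8

k = ln2 / t½ = 0.693147 / 46.9 = 0.01478 h⁻¹
e^(−kτ) = e^(−0.01478 × 30.5) = 0.6371
Accumulation ratio R = 1 / (1 − e^(−kτ)) = 1 / (1 − 0.6371) = 2.756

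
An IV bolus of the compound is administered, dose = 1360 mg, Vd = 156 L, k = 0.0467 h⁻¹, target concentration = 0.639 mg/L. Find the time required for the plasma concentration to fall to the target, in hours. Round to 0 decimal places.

C₀ = Dose / Vd = 1360 / 156 = 8.718 mg/L
t = ln(C₀ / C) / k = ln(8.718 / 0.639) / 0.04670
  = ln(13.64) / 0.04670 = 2.613 / 0.04670 = 55.95 h

56 h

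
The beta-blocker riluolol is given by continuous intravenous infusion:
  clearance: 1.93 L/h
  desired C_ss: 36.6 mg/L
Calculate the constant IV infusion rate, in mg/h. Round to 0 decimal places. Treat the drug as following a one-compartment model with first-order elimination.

At steady state, infusion rate R₀ = Css × CL = 36.6 × 1.930 = 70.64 mg/h

71 mg/h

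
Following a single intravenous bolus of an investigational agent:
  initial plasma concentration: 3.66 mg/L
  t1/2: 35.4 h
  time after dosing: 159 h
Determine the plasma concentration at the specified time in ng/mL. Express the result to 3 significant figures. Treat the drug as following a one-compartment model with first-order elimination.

163 ng/mL

k = ln2 / t½ = 0.693147 / 35.4 = 0.01958 h⁻¹
C = C₀ · e^(−k·t) = 3.660 × e^(−0.01958 × 159)
  = 3.660 × 0.04446 = 0.1627 mg/L
Convert: 0.1627 mg/L × 1000 = 162.7 ng/mL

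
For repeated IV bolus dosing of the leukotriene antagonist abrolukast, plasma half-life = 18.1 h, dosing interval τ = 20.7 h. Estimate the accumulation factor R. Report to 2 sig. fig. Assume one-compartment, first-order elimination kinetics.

1.8

k = ln2 / t½ = 0.693147 / 18.1 = 0.03830 h⁻¹
e^(−kτ) = e^(−0.03830 × 20.7) = 0.4526
Accumulation ratio R = 1 / (1 − e^(−kτ)) = 1 / (1 − 0.4526) = 1.827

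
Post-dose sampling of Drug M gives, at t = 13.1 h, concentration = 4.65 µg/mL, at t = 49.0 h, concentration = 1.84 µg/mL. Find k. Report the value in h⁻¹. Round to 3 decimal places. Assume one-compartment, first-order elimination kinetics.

0.026 h⁻¹

k = ln(C₁/C₂) / (t₂ − t₁) = ln(4.65/1.84) / (49.0 − 13.1)
  = 0.9271 / 35.90 = 0.02582 h⁻¹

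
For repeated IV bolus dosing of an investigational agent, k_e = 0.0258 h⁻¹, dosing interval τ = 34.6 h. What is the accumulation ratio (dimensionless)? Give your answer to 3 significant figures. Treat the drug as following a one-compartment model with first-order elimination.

1.69

e^(−kτ) = e^(−0.02580 × 34.6) = 0.4096
Accumulation ratio R = 1 / (1 − e^(−kτ)) = 1 / (1 − 0.4096) = 1.694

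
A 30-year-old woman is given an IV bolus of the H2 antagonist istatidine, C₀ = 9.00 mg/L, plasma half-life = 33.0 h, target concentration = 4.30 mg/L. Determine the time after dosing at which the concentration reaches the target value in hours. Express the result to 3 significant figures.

35.2 h

k = ln2 / t½ = 0.693147 / 33.0 = 0.02100 h⁻¹
t = ln(C₀ / C) / k = ln(9.000 / 4.30) / 0.02100
  = ln(2.093) / 0.02100 = 0.7386 / 0.02100 = 35.17 h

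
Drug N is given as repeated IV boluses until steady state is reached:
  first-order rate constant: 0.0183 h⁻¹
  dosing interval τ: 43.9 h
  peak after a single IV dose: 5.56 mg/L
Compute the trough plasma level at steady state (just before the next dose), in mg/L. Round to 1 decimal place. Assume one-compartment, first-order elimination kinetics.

e^(−kτ) = e^(−0.01830 × 43.9) = 0.4478
Accumulation ratio R = 1 / (1 − e^(−kτ)) = 1 / (1 − 0.4478) = 1.811
Steady-state trough = C₀ × R × e^(−kτ) = 5.56 × 1.811 × 0.4478 = 4.509 mg/L

4.5 mg/L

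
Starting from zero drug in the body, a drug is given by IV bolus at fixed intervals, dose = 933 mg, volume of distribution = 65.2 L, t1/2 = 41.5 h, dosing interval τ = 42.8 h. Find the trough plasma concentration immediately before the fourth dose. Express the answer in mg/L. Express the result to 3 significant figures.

C₀ per dose = Dose / Vd = 933 / 65.2 = 14.31 mg/L
k = ln2 / t½ = 0.693147 / 41.5 = 0.01670 h⁻¹
Fraction remaining after one interval: r = e^(−kτ) = e^(−0.01670 × 42.8) = 0.4893
Before dose 4, 3 doses have been given (aged 1τ, 2τ, 3τ).
C_trough = C₀ × (r + r² + … + r^3) = C₀ × r(1−r^3)/(1−r)
        = 14.31 × 0.4893 × (1 − 0.1171) / (1 − 0.4893) = 12.10 mg/L

12.1 mg/L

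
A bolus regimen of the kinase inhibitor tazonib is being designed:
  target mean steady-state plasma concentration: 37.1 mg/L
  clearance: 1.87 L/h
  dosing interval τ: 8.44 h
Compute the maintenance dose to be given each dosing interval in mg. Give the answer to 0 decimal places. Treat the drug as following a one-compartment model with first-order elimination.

586 mg

At steady state, Dose/τ = Css × CL.
Dose = Css × CL × τ = 37.1 × 1.870 × 8.44 = 585.5 mg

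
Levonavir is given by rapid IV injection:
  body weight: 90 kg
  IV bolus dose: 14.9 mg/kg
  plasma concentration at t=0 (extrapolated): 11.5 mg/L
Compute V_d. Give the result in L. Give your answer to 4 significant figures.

116.6 L

Dose = 14.9 × 90 = 1341 mg
Vd = Dose / C₀ = 1341 / 11.5 = 116.6 L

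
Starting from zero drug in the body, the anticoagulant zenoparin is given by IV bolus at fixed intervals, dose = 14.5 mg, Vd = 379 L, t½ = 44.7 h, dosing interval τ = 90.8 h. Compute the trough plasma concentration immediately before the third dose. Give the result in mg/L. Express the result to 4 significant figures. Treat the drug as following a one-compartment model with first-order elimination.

C₀ per dose = Dose / Vd = 14.5 / 379 = 0.03826 mg/L
k = ln2 / t½ = 0.693147 / 44.7 = 0.01551 h⁻¹
Fraction remaining after one interval: r = e^(−kτ) = e^(−0.01551 × 90.8) = 0.2446
Before dose 3, 2 doses have been given (aged 1τ, 2τ).
C_trough = C₀ × (r + r²) = 0.03826 × (0.2446 + 0.05983) = 0.01165 mg/L

0.01165 mg/L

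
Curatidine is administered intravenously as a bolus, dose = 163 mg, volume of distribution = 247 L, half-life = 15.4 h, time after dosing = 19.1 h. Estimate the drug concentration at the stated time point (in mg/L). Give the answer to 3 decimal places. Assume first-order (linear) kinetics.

0.279 mg/L

C₀ = Dose / Vd = 163.0 / 247 = 0.6599 mg/L
k = ln2 / t½ = 0.693147 / 15.4 = 0.04501 h⁻¹
C = C₀ · e^(−k·t) = 0.6599 × e^(−0.04501 × 19.1)
  = 0.6599 × 0.4233 = 0.2793 mg/L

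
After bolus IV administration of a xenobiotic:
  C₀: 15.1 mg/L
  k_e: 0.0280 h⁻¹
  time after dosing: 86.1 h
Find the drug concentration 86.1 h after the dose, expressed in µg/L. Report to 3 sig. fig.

1360 µg/L

C = C₀ · e^(−k·t) = 15.10 × e^(−0.02800 × 86.1)
  = 15.10 × 0.08974 = 1.355 mg/L
Convert: 1.355 mg/L × 1000 = 1355 µg/L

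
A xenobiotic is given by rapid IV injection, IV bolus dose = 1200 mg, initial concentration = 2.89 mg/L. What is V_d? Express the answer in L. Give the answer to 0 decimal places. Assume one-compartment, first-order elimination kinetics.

Vd = Dose / C₀ = 1200 / 2.89 = 415.2 L

415 L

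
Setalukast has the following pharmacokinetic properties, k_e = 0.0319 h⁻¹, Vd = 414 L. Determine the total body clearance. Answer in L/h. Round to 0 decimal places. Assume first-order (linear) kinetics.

13 L/h

CL = k × Vd = 0.0319 × 414 = 13.21 L/h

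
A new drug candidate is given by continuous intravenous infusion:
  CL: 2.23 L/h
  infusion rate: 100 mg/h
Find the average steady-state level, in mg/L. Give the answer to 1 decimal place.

44.8 mg/L

At steady state Css = R₀ / CL = 100 / 2.230 = 44.84 mg/L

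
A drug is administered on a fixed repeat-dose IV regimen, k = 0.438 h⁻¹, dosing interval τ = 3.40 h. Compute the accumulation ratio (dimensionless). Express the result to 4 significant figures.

e^(−kτ) = e^(−0.4380 × 3.40) = 0.2256
Accumulation ratio R = 1 / (1 − e^(−kτ)) = 1 / (1 − 0.2256) = 1.291

1.291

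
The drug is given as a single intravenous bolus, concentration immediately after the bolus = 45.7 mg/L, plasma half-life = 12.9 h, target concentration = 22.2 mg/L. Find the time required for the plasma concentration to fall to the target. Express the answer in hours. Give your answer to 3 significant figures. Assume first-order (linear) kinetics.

k = ln2 / t½ = 0.693147 / 12.9 = 0.05373 h⁻¹
t = ln(C₀ / C) / k = ln(45.70 / 22.2) / 0.05373
  = ln(2.059) / 0.05373 = 0.7222 / 0.05373 = 13.44 h

13.4 h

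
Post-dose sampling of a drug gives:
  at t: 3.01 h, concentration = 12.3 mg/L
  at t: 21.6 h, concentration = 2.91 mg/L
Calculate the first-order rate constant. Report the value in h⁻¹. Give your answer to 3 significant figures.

0.0775 h⁻¹

k = ln(C₁/C₂) / (t₂ − t₁) = ln(12.3/2.91) / (21.6 − 3.01)
  = 1.441 / 18.59 = 0.07751 h⁻¹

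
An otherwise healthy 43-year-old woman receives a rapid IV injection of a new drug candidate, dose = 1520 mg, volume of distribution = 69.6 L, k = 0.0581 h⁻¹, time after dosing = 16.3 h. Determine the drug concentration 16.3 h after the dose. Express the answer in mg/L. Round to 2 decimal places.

C₀ = Dose / Vd = 1520 / 69.6 = 21.84 mg/L
C = C₀ · e^(−k·t) = 21.84 × e^(−0.05810 × 16.3)
  = 21.84 × 0.3879 = 8.472 mg/L

8.47 mg/L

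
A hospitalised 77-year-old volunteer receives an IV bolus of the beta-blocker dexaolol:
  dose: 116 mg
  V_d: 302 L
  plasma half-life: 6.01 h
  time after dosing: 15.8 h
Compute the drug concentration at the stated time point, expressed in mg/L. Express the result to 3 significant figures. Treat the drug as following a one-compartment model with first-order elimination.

0.0621 mg/L

C₀ = Dose / Vd = 116.0 / 302 = 0.3841 mg/L
k = ln2 / t½ = 0.693147 / 6.01 = 0.1153 h⁻¹
C = C₀ · e^(−k·t) = 0.3841 × e^(−0.1153 × 15.8)
  = 0.3841 × 0.1617 = 0.06211 mg/L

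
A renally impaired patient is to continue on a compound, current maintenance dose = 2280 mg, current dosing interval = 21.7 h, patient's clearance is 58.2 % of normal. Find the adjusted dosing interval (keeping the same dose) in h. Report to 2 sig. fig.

37 h

To keep the same average steady-state level, dosing rate must scale with clearance.
CL ratio = 58.2 / 100 = 0.5820
New interval (same dose) = 21.7 / 0.5820 = 37.29 h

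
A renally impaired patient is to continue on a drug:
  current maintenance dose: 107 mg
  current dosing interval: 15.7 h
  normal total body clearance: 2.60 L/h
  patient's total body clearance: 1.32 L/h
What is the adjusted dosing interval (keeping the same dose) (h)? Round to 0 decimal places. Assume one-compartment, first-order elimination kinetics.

To keep the same average steady-state level, dosing rate must scale with clearance.
CL ratio = 1.32 / 2.60 = 0.5077
New interval (same dose) = 15.7 / 0.5077 = 30.92 h

31 h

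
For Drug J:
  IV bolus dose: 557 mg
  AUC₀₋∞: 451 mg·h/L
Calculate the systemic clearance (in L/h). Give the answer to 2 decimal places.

CL = Dose / AUC = 557 / 451 = 1.235 L/h

1.24 L/h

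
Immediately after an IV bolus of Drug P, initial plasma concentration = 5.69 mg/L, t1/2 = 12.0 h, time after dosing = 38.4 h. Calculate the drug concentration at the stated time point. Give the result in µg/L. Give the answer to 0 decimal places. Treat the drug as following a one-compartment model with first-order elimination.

619 µg/L

k = ln2 / t½ = 0.693147 / 12.0 = 0.05776 h⁻¹
C = C₀ · e^(−k·t) = 5.690 × e^(−0.05776 × 38.4)
  = 5.690 × 0.1088 = 0.6191 mg/L
Convert: 0.6191 mg/L × 1000 = 619.1 µg/L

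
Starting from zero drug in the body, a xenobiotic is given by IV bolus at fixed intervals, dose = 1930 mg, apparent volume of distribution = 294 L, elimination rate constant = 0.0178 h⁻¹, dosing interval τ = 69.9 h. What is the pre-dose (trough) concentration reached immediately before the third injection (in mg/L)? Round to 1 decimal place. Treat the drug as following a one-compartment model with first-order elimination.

2.4 mg/L

C₀ per dose = Dose / Vd = 1930 / 294 = 6.565 mg/L
Fraction remaining after one interval: r = e^(−kτ) = e^(−0.01780 × 69.9) = 0.2882
Before dose 3, 2 doses have been given (aged 1τ, 2τ).
C_trough = C₀ × (r + r²) = 6.565 × (0.2882 + 0.08306) = 2.437 mg/L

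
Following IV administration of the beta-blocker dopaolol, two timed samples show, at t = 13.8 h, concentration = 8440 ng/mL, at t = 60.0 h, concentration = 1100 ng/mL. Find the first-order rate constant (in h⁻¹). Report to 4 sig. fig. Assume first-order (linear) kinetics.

k = ln(C₁/C₂) / (t₂ − t₁) = ln(8440/1100) / (60.0 − 13.8)
  = 2.038 / 46.20 = 0.04411 h⁻¹

0.04411 h⁻¹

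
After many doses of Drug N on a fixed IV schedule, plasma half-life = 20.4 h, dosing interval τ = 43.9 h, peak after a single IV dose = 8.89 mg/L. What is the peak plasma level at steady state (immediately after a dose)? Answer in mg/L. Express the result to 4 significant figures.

11.47 mg/L

k = ln2 / t½ = 0.693147 / 20.4 = 0.03398 h⁻¹
e^(−kτ) = e^(−0.03398 × 43.9) = 0.2250
Accumulation ratio R = 1 / (1 − e^(−kτ)) = 1 / (1 − 0.2250) = 1.290
Steady-state peak = C₀ × R = 8.89 × 1.290 = 11.47 mg/L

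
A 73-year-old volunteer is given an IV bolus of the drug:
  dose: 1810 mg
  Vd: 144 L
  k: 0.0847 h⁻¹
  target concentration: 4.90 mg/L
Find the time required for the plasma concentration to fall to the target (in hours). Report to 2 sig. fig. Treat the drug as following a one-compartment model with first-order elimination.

C₀ = Dose / Vd = 1810 / 144 = 12.57 mg/L
t = ln(C₀ / C) / k = ln(12.57 / 4.90) / 0.08470
  = ln(2.565) / 0.08470 = 0.9420 / 0.08470 = 11.12 h

11 h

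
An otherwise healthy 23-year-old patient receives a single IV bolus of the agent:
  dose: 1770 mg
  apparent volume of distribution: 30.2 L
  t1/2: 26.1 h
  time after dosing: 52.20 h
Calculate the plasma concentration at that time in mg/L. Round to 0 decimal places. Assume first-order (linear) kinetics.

15 mg/L

C₀ = Dose / Vd = 1770 / 30.2 = 58.61 mg/L
k = ln2 / t½ = 0.693147 / 26.1 = 0.02656 h⁻¹
t / t½ = 52.20 / 26.1 = 2 half-lives
C = C₀ × (1/2)^2 = 58.61 × 0.2500 = 14.65 mg/L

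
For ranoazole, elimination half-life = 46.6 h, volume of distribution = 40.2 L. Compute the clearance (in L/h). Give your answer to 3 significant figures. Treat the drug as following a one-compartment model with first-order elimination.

k = ln2 / t½ = 0.693147 / 46.6 = 0.01487 h⁻¹
CL = k × Vd = 0.01487 × 40.2 = 0.5978 L/h

0.598 L/h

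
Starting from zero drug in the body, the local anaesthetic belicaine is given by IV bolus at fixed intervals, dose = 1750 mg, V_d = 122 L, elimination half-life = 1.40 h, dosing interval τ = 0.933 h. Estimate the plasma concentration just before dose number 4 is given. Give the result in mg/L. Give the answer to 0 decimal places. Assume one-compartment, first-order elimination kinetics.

C₀ per dose = Dose / Vd = 1750 / 122 = 14.34 mg/L
k = ln2 / t½ = 0.693147 / 1.40 = 0.4951 h⁻¹
Fraction remaining after one interval: r = e^(−kτ) = e^(−0.4951 × 0.933) = 0.6301
Before dose 4, 3 doses have been given (aged 1τ, 2τ, 3τ).
C_trough = C₀ × (r + r² + … + r^3) = C₀ × r(1−r^3)/(1−r)
        = 14.34 × 0.6301 × (1 − 0.2502) / (1 − 0.6301) = 18.32 mg/L

18 mg/L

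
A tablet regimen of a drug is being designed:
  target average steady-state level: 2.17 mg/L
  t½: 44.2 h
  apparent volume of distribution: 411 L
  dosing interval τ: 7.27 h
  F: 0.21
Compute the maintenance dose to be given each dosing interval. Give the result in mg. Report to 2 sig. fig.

480 mg

k = ln2 / t½ = 0.693147 / 44.2 = 0.01568 h⁻¹
CL = k × Vd = 0.01568 × 411 = 6.444 L/h
At steady state, F × (Dose/τ) = Css × CL.
Dose = Css × CL × τ / F = 2.17 × 6.444 × 7.27 / 0.21 = 484.1 mg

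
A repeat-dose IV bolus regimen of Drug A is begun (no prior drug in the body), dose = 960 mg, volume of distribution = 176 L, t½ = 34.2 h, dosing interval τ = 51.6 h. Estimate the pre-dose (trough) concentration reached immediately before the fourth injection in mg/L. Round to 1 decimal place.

C₀ per dose = Dose / Vd = 960 / 176 = 5.455 mg/L
k = ln2 / t½ = 0.693147 / 34.2 = 0.02027 h⁻¹
Fraction remaining after one interval: r = e^(−kτ) = e^(−0.02027 × 51.6) = 0.3514
Before dose 4, 3 doses have been given (aged 1τ, 2τ, 3τ).
C_trough = C₀ × (r + r² + … + r^3) = C₀ × r(1−r^3)/(1−r)
        = 5.455 × 0.3514 × (1 − 0.04339) / (1 − 0.3514) = 2.827 mg/L

2.8 mg/L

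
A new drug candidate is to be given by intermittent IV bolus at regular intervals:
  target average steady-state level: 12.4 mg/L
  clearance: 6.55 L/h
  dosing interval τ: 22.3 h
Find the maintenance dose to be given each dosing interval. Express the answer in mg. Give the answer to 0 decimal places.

1811 mg

At steady state, Dose/τ = Css × CL.
Dose = Css × CL × τ = 12.4 × 6.550 × 22.3 = 1811 mg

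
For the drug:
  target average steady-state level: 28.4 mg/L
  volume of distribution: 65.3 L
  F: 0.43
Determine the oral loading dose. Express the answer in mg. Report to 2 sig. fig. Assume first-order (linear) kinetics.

4300 mg

LD = Css × Vd / F = 28.4 × 65.3 / 0.43 = 4313 mg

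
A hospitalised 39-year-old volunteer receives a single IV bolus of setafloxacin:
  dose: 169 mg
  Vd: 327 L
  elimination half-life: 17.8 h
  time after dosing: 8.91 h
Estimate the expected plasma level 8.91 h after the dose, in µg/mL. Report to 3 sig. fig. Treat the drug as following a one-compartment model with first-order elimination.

C₀ = Dose / Vd = 169.0 / 327 = 0.5168 mg/L
k = ln2 / t½ = 0.693147 / 17.8 = 0.03894 h⁻¹
C = C₀ · e^(−k·t) = 0.5168 × e^(−0.03894 × 8.91)
  = 0.5168 × 0.7068 = 0.3653 mg/L
(0.3653 mg/L = 0.3653 µg/mL)

0.365 µg/mL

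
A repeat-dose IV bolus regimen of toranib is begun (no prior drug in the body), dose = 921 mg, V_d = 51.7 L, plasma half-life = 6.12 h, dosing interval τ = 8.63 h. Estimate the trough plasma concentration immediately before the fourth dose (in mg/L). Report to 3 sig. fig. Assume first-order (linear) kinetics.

10.2 mg/L

C₀ per dose = Dose / Vd = 921 / 51.7 = 17.81 mg/L
k = ln2 / t½ = 0.693147 / 6.12 = 0.1133 h⁻¹
Fraction remaining after one interval: r = e^(−kτ) = e^(−0.1133 × 8.63) = 0.3761
Before dose 4, 3 doses have been given (aged 1τ, 2τ, 3τ).
C_trough = C₀ × (r + r² + … + r^3) = C₀ × r(1−r^3)/(1−r)
        = 17.81 × 0.3761 × (1 − 0.05320) / (1 − 0.3761) = 10.17 mg/L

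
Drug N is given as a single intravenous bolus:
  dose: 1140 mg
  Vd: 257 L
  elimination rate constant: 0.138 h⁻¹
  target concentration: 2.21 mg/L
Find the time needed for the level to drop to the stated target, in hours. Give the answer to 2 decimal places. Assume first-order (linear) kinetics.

C₀ = Dose / Vd = 1140 / 257 = 4.436 mg/L
t = ln(C₀ / C) / k = ln(4.436 / 2.21) / 0.1380
  = ln(2.007) / 0.1380 = 0.6966 / 0.1380 = 5.048 h

5.05 h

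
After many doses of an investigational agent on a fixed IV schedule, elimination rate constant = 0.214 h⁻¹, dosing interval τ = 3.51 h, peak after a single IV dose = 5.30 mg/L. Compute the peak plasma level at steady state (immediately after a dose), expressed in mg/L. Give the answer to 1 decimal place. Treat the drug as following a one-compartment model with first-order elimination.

10.0 mg/L

e^(−kτ) = e^(−0.2140 × 3.51) = 0.4718
Accumulation ratio R = 1 / (1 − e^(−kτ)) = 1 / (1 − 0.4718) = 1.893
Steady-state peak = C₀ × R = 5.30 × 1.893 = 10.03 mg/L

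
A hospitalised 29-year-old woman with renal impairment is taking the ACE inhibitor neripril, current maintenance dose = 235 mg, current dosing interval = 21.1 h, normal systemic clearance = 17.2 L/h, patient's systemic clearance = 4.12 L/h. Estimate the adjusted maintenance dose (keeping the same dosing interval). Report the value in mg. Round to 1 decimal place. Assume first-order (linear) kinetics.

56.3 mg

To keep the same average steady-state level, dosing rate must scale with clearance.
CL ratio = 4.12 / 17.2 = 0.2395
New dose (same interval) = 235 × 0.2395 = 56.28 mg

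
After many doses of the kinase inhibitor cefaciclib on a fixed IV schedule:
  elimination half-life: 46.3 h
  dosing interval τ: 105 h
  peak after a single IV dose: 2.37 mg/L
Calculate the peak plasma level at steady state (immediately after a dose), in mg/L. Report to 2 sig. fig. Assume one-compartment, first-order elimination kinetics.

3.0 mg/L

k = ln2 / t½ = 0.693147 / 46.3 = 0.01497 h⁻¹
e^(−kτ) = e^(−0.01497 × 105) = 0.2077
Accumulation ratio R = 1 / (1 − e^(−kτ)) = 1 / (1 − 0.2077) = 1.262
Steady-state peak = C₀ × R = 2.37 × 1.262 = 2.991 mg/L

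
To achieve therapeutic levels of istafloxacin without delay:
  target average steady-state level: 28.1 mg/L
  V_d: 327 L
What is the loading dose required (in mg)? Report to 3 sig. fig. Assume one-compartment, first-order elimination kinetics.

9190 mg

LD = Css × Vd = 28.1 × 327 = 9189 mg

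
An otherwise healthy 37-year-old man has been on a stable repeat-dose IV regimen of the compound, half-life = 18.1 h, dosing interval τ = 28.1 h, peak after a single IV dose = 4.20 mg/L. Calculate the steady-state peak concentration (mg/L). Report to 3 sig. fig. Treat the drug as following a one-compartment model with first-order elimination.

6.37 mg/L

k = ln2 / t½ = 0.693147 / 18.1 = 0.03830 h⁻¹
e^(−kτ) = e^(−0.03830 × 28.1) = 0.3409
Accumulation ratio R = 1 / (1 − e^(−kτ)) = 1 / (1 − 0.3409) = 1.517
Steady-state peak = C₀ × R = 4.20 × 1.517 = 6.371 mg/L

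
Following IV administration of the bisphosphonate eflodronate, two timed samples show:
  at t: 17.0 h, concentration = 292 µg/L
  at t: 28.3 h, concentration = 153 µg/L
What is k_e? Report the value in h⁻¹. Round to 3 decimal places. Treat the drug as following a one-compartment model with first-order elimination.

0.057 h⁻¹

k = ln(C₁/C₂) / (t₂ − t₁) = ln(292/153) / (28.3 − 17.0)
  = 0.6463 / 11.30 = 0.05719 h⁻¹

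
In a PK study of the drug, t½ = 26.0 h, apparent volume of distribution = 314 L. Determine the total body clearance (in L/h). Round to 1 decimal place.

k = ln2 / t½ = 0.693147 / 26.0 = 0.02666 h⁻¹
CL = k × Vd = 0.02666 × 314 = 8.371 L/h

8.4 L/h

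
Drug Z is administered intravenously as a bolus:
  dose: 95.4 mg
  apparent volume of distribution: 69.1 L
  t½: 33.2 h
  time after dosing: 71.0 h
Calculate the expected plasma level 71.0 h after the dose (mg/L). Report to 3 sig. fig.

0.314 mg/L

C₀ = Dose / Vd = 95.40 / 69.1 = 1.381 mg/L
k = ln2 / t½ = 0.693147 / 33.2 = 0.02088 h⁻¹
C = C₀ · e^(−k·t) = 1.381 × e^(−0.02088 × 71.0)
  = 1.381 × 0.2271 = 0.3136 mg/L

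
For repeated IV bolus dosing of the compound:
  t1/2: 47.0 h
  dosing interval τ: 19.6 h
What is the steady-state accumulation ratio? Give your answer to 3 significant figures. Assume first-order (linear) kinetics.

3.98

k = ln2 / t½ = 0.693147 / 47.0 = 0.01475 h⁻¹
e^(−kτ) = e^(−0.01475 × 19.6) = 0.7489
Accumulation ratio R = 1 / (1 − e^(−kτ)) = 1 / (1 − 0.7489) = 3.982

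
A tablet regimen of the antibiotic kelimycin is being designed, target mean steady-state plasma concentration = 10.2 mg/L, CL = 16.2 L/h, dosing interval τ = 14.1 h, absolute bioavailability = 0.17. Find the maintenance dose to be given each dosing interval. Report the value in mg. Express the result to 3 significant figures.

13700 mg

At steady state, F × (Dose/τ) = Css × CL.
Dose = Css × CL × τ / F = 10.2 × 16.20 × 14.1 / 0.17 = 13710 mg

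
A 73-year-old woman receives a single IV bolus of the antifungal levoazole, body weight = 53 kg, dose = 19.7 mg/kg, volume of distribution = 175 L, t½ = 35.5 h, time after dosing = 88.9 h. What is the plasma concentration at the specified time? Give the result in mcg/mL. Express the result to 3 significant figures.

1.05 mcg/mL

Total dose = 19.7 × 53 = 1044 mg
C₀ = Dose / Vd = 1044 / 175 = 5.966 mg/L
k = ln2 / t½ = 0.693147 / 35.5 = 0.01953 h⁻¹
C = C₀ · e^(−k·t) = 5.966 × e^(−0.01953 × 88.9)
  = 5.966 × 0.1762 = 1.051 mg/L
(1.051 mg/L = 1.051 mcg/mL)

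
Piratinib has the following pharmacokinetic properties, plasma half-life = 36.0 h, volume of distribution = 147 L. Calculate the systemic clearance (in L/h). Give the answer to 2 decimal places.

2.83 L/h

k = ln2 / t½ = 0.693147 / 36.0 = 0.01925 h⁻¹
CL = k × Vd = 0.01925 × 147 = 2.830 L/h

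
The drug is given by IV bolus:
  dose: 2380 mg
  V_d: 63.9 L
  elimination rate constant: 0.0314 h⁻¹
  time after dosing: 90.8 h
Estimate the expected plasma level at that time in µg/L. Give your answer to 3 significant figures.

C₀ = Dose / Vd = 2380 / 63.9 = 37.25 mg/L
C = C₀ · e^(−k·t) = 37.25 × e^(−0.03140 × 90.8)
  = 37.25 × 0.05778 = 2.152 mg/L
Convert: 2.152 mg/L × 1000 = 2152 µg/L

2150 µg/L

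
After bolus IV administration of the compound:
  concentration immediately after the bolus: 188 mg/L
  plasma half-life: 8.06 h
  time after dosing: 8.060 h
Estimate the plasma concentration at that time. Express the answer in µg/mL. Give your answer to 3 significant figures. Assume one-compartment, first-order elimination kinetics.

k = ln2 / t½ = 0.693147 / 8.06 = 0.08600 h⁻¹
t / t½ = 8.060 / 8.06 = 1 half-lives
C = C₀ × (1/2)^1 = 188.0 × 0.5000 = 94.00 mg/L
(94.00 mg/L = 94.00 µg/mL)

94.0 µg/mL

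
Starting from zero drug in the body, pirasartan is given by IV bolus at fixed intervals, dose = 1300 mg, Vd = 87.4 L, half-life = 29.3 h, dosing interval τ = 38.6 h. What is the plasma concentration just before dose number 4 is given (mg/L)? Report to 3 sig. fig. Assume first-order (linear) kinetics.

C₀ per dose = Dose / Vd = 1300 / 87.4 = 14.87 mg/L
k = ln2 / t½ = 0.693147 / 29.3 = 0.02366 h⁻¹
Fraction remaining after one interval: r = e^(−kτ) = e^(−0.02366 × 38.6) = 0.4012
Before dose 4, 3 doses have been given (aged 1τ, 2τ, 3τ).
C_trough = C₀ × (r + r² + … + r^3) = C₀ × r(1−r^3)/(1−r)
        = 14.87 × 0.4012 × (1 − 0.06458) / (1 − 0.4012) = 9.320 mg/L

9.32 mg/L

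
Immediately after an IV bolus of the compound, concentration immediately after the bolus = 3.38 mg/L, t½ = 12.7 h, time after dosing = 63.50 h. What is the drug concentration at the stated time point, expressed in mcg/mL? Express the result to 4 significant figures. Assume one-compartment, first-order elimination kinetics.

k = ln2 / t½ = 0.693147 / 12.7 = 0.05458 h⁻¹
t / t½ = 63.50 / 12.7 = 5 half-lives
C = C₀ × (1/2)^5 = 3.380 × 0.03125 = 0.1056 mg/L
(0.1056 mg/L = 0.1056 mcg/mL)

0.1056 mcg/mL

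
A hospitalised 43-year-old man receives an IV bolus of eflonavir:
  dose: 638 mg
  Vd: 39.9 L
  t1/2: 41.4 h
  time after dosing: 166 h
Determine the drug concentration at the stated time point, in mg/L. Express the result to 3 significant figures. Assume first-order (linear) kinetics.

C₀ = Dose / Vd = 638.0 / 39.9 = 15.99 mg/L
k = ln2 / t½ = 0.693147 / 41.4 = 0.01674 h⁻¹
C = C₀ · e^(−k·t) = 15.99 × e^(−0.01674 × 166)
  = 15.99 × 0.06211 = 0.9931 mg/L

0.993 mg/L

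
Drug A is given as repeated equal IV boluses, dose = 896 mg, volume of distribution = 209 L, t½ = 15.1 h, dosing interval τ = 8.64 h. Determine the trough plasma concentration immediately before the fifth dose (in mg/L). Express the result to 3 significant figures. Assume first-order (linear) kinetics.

C₀ per dose = Dose / Vd = 896 / 209 = 4.287 mg/L
k = ln2 / t½ = 0.693147 / 15.1 = 0.04590 h⁻¹
Fraction remaining after one interval: r = e^(−kτ) = e^(−0.04590 × 8.64) = 0.6726
Before dose 5, 4 doses have been given (aged 1τ, 2τ, 3τ, 4τ).
C_trough = C₀ × (r + r² + … + r^4) = C₀ × r(1−r^4)/(1−r)
        = 4.287 × 0.6726 × (1 − 0.2047) / (1 − 0.6726) = 7.004 mg/L

7.00 mg/L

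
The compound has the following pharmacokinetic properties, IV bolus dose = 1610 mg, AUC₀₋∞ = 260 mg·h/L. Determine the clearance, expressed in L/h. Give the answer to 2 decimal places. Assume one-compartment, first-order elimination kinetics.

CL = Dose / AUC = 1610 / 260 = 6.192 L/h

6.19 L/h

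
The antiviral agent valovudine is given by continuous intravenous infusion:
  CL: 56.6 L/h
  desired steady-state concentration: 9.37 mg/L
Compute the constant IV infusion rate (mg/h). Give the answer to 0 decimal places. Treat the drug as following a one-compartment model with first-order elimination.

At steady state, infusion rate R₀ = Css × CL = 9.37 × 56.60 = 530.3 mg/h

530 mg/h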